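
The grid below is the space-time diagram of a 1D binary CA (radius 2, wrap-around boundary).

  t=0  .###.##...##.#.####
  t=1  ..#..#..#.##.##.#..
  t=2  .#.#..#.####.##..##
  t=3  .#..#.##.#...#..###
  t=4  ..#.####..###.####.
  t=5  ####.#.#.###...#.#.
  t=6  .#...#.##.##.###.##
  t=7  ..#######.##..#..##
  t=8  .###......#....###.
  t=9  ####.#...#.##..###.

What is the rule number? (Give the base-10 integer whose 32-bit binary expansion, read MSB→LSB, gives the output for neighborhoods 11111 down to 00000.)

275508196

  #####|.  b31=0 t=7,i=4
  ####.|.  b30=0 t=0,i=17
  ###.#|.  b29=0 t=0,i=3
  ###..|#  b28=1 t=4,i=7
  ##.##|.  b27=0 t=0,i=0
  ##.#.|.  b26=0 t=0,i=12
  ##..#|.  b25=0 t=2,i=15
  ##...|.  b24=0 t=0,i=7
  #.###|.  b23=0 t=0,i=1
  #.##.|#  b22=1 t=0,i=5
  #.#.#|#  b21=1 t=0,i=13
  #.#..|.  b20=0 t=1,i=16
  #..##|#  b19=1 t=2,i=16
  #..#.|.  b18=0 t=1,i=4
  #...#|#  b17=1 t=0,i=8
  #....|#  b16=1 t=1,i=18
  .####|#  b15=1 t=0,i=16
  .###.|#  b14=1 t=0,i=2
  .##.#|#  b13=1 t=0,i=11
  .##..|.  b12=0 t=0,i=6
  .#.##|#  b11=1 t=0,i=14
  .#.#.|.  b10=0 t=2,i=2
  .#..#|#  b9=1 t=1,i=3
  .#...|#  b8=1 t=1,i=17
  ..###|#  b7=1 t=3,i=16
  ..##.|#  b6=1 t=0,i=10
  ..#.#|#  b5=1 t=1,i=8
  ..#..|.  b4=0 t=1,i=2
  ...##|.  b3=0 t=0,i=9
  ...#.|#  b2=1 t=1,i=1
  ....#|.  b1=0 t=1,i=0
  .....|.  b0=0 t=8,i=6
  bits 00010000011010111110101111100100 = 275508196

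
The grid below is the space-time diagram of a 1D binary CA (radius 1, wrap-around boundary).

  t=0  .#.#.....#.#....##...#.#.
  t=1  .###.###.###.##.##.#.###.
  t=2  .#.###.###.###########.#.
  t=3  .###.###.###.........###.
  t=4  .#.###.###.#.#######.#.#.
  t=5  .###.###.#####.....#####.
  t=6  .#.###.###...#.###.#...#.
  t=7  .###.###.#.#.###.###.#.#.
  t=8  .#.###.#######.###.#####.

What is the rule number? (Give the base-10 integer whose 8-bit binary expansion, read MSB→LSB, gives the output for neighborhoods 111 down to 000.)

  ###|.  b7=0 t=1,i=2
  ##.|#  b6=1 t=0,i=17
  #.#|#  b5=1 t=0,i=2
  #..|.  b4=0 t=0,i=4
  .##|#  b3=1 t=0,i=16
  .#.|#  b2=1 t=0,i=1
  ..#|.  b1=0 t=0,i=0
  ...|#  b0=1 t=0,i=5
  bits 01101101 = 109

109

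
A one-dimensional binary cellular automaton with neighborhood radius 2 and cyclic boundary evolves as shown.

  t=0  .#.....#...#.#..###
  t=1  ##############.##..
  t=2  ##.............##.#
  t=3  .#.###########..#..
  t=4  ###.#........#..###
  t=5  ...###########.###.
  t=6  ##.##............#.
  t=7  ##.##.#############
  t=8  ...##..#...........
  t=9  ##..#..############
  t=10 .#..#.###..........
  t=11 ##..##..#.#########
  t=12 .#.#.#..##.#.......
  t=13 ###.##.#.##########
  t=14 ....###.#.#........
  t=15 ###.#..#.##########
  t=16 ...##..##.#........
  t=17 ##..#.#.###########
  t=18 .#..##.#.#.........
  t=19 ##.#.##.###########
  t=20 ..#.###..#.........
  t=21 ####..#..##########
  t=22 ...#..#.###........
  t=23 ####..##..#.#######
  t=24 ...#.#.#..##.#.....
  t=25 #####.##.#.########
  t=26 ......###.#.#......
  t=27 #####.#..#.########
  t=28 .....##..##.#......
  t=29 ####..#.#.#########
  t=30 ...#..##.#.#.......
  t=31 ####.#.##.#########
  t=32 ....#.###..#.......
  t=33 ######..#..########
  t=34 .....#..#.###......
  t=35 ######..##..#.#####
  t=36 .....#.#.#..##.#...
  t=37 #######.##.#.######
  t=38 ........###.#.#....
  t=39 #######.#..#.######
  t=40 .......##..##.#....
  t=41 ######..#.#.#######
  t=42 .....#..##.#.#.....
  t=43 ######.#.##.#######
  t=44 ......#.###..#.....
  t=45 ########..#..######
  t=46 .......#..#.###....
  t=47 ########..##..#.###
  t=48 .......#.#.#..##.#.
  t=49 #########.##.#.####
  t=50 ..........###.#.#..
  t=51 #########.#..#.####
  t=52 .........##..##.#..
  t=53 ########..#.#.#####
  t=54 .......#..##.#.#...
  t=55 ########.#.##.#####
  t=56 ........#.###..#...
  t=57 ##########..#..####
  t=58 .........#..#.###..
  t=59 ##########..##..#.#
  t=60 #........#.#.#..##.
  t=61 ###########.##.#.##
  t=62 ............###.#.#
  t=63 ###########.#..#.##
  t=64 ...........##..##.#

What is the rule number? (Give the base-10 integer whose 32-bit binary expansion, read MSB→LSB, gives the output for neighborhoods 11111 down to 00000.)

  [31] ##### => .  t=1,i=2
  [30] ####. => .  t=1,i=12
  [29] ###.# => .  t=0,i=18
  [28] ###.. => #  t=2,i=1
  [27] ##.## => .  t=1,i=14
  [26] ##.#. => #  t=0,i=0
  [25] ##..# => .  t=1,i=17
  [24] ##... => .  t=2,i=2
  [23] #.### => .  t=2,i=18
  [22] #.##. => #  t=1,i=15
  [21] #.#.# => .  t=12,i=3
  [20] #.#.. => #  t=0,i=1
  [19] #..## => #  t=0,i=15
  [18] #..#. => .  t=3,i=15
  [17] #...# => #  t=0,i=9
  [16] #.... => #  t=0,i=3
  [15] .#### => #  t=1,i=1
  [14] .###. => .  t=0,i=17
  [13] .##.# => #  t=2,i=16
  [12] .##.. => #  t=1,i=16
  [11] .#.## => #  t=3,i=2
  [10] .#.#. => #  t=0,i=12
  [9] .#..# => .  t=0,i=14
  [8] .#... => #  t=0,i=2
  [7] ..### => #  t=0,i=16
  [6] ..##. => .  t=2,i=15
  [5] ..#.# => #  t=0,i=11
  [4] ..#.. => #  t=0,i=7
  [3] ...## => .  t=2,i=14
  [2] ...#. => #  t=0,i=6
  [1] ....# => #  t=0,i=5
  [0] ..... => #  t=0,i=4
  bits 00010100010110111011110110110111 = 341556663

341556663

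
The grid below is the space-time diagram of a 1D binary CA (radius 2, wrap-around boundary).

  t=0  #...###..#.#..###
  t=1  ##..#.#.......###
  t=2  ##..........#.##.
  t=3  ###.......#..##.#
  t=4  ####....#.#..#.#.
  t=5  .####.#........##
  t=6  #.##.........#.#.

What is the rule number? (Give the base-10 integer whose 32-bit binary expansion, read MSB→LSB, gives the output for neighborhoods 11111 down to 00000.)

1499502802

  [31] ##### => .  t=1,i=16
  [30] ####. => #  t=0,i=16
  [29] ###.# => .  t=5,i=4
  [28] ###.. => #  t=0,i=0
  [27] ##.## => #  t=2,i=16
  [26] ##.#. => .  t=5,i=5
  [25] ##..# => .  t=0,i=7
  [24] ##... => #  t=0,i=1
  [23] #.### => .  t=3,i=16
  [22] #.##. => #  t=2,i=0
  [21] #.#.# => #  t=4,i=15
  [20] #.#.. => .  t=0,i=11
  [19] #..## => .  t=0,i=13
  [18] #..#. => .  t=0,i=8
  [17] #...# => .  t=0,i=2
  [16] #.... => .  t=1,i=8
  [15] .#### => #  t=0,i=15
  [14] .###. => .  t=0,i=5
  [13] .##.# => .  t=2,i=15
  [12] .##.. => #  t=2,i=1
  [11] .#.## => #  t=2,i=13
  [10] .#.#. => .  t=0,i=10
  [9] .#..# => .  t=0,i=12
  [8] .#... => .  t=1,i=7
  [7] ..### => #  t=0,i=4
  [6] ..##. => #  t=3,i=13
  [5] ..#.# => .  t=0,i=9
  [4] ..#.. => #  t=3,i=10
  [3] ...## => .  t=0,i=3
  [2] ...#. => .  t=2,i=11
  [1] ....# => #  t=1,i=12
  [0] ..... => .  t=1,i=9
  bits 01011001011000001001100011010010 = 1499502802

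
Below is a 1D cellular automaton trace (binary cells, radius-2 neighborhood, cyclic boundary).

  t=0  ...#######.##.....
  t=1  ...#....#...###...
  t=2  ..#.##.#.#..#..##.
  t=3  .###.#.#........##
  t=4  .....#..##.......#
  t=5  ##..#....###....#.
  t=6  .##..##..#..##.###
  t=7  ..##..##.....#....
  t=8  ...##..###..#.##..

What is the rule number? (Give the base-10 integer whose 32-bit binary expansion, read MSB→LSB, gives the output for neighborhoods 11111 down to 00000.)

  nb #####: next=.  (t=0,i=5, bit31=0)
  nb ####.: next=#  (t=0,i=8, bit30=1)
  nb ###.#: next=.  (t=0,i=9, bit29=0)
  nb ###..: next=.  (t=1,i=14, bit28=0)
  nb ##.##: next=.  (t=0,i=10, bit27=0)
  nb ##.#.: next=.  (t=2,i=6, bit26=0)
  nb ##..#: next=#  (t=5,i=2, bit25=1)
  nb ##...: next=#  (t=0,i=13, bit24=1)
  nb #.###: next=.  (t=3,i=1, bit23=0)
  nb #.##.: next=.  (t=0,i=11, bit22=0)
  nb #.#.#: next=#  (t=2,i=7, bit21=1)
  nb #.#..: next=.  (t=2,i=9, bit20=0)
  nb #..##: next=.  (t=2,i=14, bit19=0)
  nb #..#.: next=.  (t=2,i=11, bit18=0)
  nb #...#: next=.  (t=1,i=10, bit17=0)
  nb #....: next=#  (t=0,i=14, bit16=1)
  nb .####: next=.  (t=0,i=4, bit15=0)
  nb .###.: next=.  (t=1,i=13, bit14=0)
  nb .##.#: next=#  (t=2,i=5, bit13=1)
  nb .##..: next=#  (t=0,i=12, bit12=1)
  nb .#.##: next=#  (t=2,i=3, bit11=1)
  nb .#.#.: next=.  (t=2,i=8, bit10=0)
  nb .#..#: next=.  (t=2,i=10, bit9=0)
  nb .#...: next=#  (t=1,i=4, bit8=1)
  nb ..###: next=#  (t=0,i=3, bit7=1)
  nb ..##.: next=.  (t=2,i=15, bit6=0)
  nb ..#.#: next=#  (t=2,i=2, bit5=1)
  nb ..#..: next=.  (t=1,i=3, bit4=0)
  nb ...##: next=.  (t=0,i=2, bit3=0)
  nb ...#.: next=#  (t=1,i=2, bit2=1)
  nb ....#: next=.  (t=0,i=1, bit1=0)
  nb .....: next=.  (t=0,i=0, bit0=0)
  bits 01000011001000010011100110100100 = 1126250916

1126250916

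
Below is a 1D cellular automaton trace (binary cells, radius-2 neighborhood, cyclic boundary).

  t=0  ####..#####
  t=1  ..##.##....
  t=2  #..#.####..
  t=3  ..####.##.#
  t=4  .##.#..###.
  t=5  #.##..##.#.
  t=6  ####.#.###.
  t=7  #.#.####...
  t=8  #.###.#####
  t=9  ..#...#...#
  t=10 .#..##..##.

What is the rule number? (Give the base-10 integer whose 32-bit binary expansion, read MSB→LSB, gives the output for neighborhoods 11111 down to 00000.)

  ##### -> .   bit 31 = 0  t=0,i=0
  ####. -> #   bit 30 = 1  t=0,i=2
  ###.# -> .   bit 29 = 0  t=3,i=5
  ###.. -> #   bit 28 = 1  t=0,i=3
  ##.## -> .   bit 27 = 0  t=1,i=4
  ##.#. -> #   bit 26 = 1  t=3,i=9
  ##..# -> .   bit 25 = 0  t=0,i=4
  ##... -> #   bit 24 = 1  t=1,i=7
  #.### -> #   bit 23 = 1  t=2,i=5
  #.##. -> #   bit 22 = 1  t=1,i=5
  #.#.# -> #   bit 21 = 1  t=5,i=0
  #.#.. -> .   bit 20 = 0  t=3,i=10
  #..## -> #   bit 19 = 1  t=0,i=5
  #..#. -> #   bit 18 = 1  t=2,i=2
  #...# -> #   bit 17 = 1  t=7,i=9
  #.... -> #   bit 16 = 1  t=1,i=8
  .#### -> .   bit 15 = 0  t=0,i=7
  .###. -> .   bit 14 = 0  t=4,i=8
  .##.# -> #   bit 13 = 1  t=1,i=3
  .##.. -> #   bit 12 = 1  t=1,i=6
  .#.## -> #   bit 11 = 1  t=2,i=4
  .#.#. -> .   bit 10 = 0  t=5,i=10
  .#..# -> .   bit 9 = 0  t=2,i=1
  .#... -> .   bit 8 = 0  t=9,i=3
  ..### -> #   bit 7 = 1  t=0,i=6
  ..##. -> .   bit 6 = 0  t=1,i=2
  ..#.# -> #   bit 5 = 1  t=2,i=3
  ..#.. -> .   bit 4 = 0  t=2,i=0
  ...## -> .   bit 3 = 0  t=1,i=1
  ...#. -> #   bit 2 = 1  t=7,i=10
  ....# -> #   bit 1 = 1  t=1,i=0
  ..... -> .   bit 0 = 0  t=1,i=9
  bits 01010101111011110011100010100110 = 1441740966

1441740966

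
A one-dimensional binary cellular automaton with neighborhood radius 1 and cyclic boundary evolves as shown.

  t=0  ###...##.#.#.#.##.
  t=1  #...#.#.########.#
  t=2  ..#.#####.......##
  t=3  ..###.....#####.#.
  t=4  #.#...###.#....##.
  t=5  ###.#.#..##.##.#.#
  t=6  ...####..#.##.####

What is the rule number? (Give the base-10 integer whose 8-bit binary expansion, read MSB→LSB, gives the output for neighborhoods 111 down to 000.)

  ###|.  b7=0 t=0,i=1
  ##.|.  b6=0 t=0,i=2
  #.#|#  b5=1 t=0,i=8
  #..|.  b4=0 t=0,i=3
  .##|#  b3=1 t=0,i=0
  .#.|#  b2=1 t=0,i=9
  ..#|.  b1=0 t=0,i=5
  ...|#  b0=1 t=0,i=4
  bits 00101101 = 45

45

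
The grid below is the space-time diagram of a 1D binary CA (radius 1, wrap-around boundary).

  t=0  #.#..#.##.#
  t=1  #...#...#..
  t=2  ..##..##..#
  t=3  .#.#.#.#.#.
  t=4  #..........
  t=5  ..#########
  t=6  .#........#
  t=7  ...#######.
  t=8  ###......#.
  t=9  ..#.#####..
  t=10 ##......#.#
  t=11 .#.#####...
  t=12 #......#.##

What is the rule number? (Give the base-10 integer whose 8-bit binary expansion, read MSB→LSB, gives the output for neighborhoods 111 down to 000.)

67

  [7] ### => .  t=5,i=3
  [6] ##. => #  t=0,i=0
  [5] #.# => .  t=0,i=1
  [4] #.. => .  t=0,i=3
  [3] .## => .  t=0,i=7
  [2] .#. => .  t=0,i=2
  [1] ..# => #  t=0,i=4
  [0] ... => #  t=1,i=2
  bits 01000011 = 67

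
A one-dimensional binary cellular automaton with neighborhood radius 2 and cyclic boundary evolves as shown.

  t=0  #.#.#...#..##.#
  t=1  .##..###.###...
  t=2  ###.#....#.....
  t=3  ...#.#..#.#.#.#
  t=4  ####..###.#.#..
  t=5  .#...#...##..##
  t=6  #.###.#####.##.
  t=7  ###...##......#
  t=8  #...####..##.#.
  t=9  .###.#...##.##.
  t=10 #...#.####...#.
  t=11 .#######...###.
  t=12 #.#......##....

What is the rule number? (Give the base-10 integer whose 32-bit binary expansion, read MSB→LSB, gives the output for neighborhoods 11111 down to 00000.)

78551917

  ##### -> .   bit 31 = 0  t=6,i=8
  ####. -> .   bit 30 = 0  t=4,i=2
  ###.# -> .   bit 29 = 0  t=1,i=7
  ###.. -> .   bit 28 = 0  t=1,i=11
  ##.## -> .   bit 27 = 0  t=0,i=13
  ##.#. -> #   bit 26 = 1  t=0,i=1
  ##..# -> .   bit 25 = 0  t=1,i=3
  ##... -> .   bit 24 = 0  t=1,i=12
  #.### -> #   bit 23 = 1  t=1,i=9
  #.##. -> .   bit 22 = 0  t=0,i=14
  #.#.# -> #   bit 21 = 1  t=0,i=2
  #.#.. -> .   bit 20 = 0  t=0,i=4
  #..## -> #   bit 19 = 1  t=0,i=10
  #..#. -> #   bit 18 = 1  t=3,i=7
  #...# -> #   bit 17 = 1  t=0,i=6
  #.... -> .   bit 16 = 0  t=1,i=13
  .#### -> #   bit 15 = 1  t=4,i=1
  .###. -> .   bit 14 = 0  t=1,i=6
  .##.# -> .   bit 13 = 0  t=0,i=0
  .##.. -> #   bit 12 = 1  t=1,i=2
  .#.## -> #   bit 11 = 1  t=6,i=1
  .#.#. -> .   bit 10 = 0  t=0,i=3
  .#..# -> #   bit 9 = 1  t=0,i=9
  .#... -> #   bit 8 = 1  t=0,i=5
  ..### -> .   bit 7 = 0  t=1,i=5
  ..##. -> #   bit 6 = 1  t=0,i=11
  ..#.# -> #   bit 5 = 1  t=3,i=3
  ..#.. -> .   bit 4 = 0  t=0,i=8
  ...## -> #   bit 3 = 1  t=1,i=0
  ...#. -> #   bit 2 = 1  t=0,i=7
  ....# -> .   bit 1 = 0  t=1,i=14
  ..... -> #   bit 0 = 1  t=2,i=12
  bits 00000100101011101001101101101101 = 78551917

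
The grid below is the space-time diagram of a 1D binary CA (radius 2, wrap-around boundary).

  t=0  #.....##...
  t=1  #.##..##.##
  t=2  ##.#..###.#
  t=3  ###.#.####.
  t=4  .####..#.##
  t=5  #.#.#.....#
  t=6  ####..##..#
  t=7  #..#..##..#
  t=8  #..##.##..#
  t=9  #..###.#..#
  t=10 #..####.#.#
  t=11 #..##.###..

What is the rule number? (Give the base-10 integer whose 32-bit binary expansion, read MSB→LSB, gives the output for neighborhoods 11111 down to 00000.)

1008989909

  #####|.  b31=0 t=6,i=1
  ####.|.  b30=0 t=3,i=8
  ###.#|#  b29=1 t=1,i=0
  ###..|#  b28=1 t=4,i=4
  ##.##|#  b27=1 t=1,i=1
  ##.#.|#  b26=1 t=2,i=2
  ##..#|.  b25=0 t=1,i=4
  ##...|.  b24=0 t=0,i=8
  #.###|.  b23=0 t=1,i=9
  #.##.|.  b22=0 t=1,i=2
  #.#.#|#  b21=1 t=3,i=4
  #.#..|.  b20=0 t=2,i=3
  #..##|.  b19=0 t=1,i=5
  #..#.|.  b18=0 t=4,i=6
  #...#|#  b17=1 t=0,i=9
  #....|#  b16=1 t=0,i=2
  .####|#  b15=1 t=3,i=7
  .###.|#  b14=1 t=1,i=10
  .##.#|#  b13=1 t=1,i=7
  .##..|#  b12=1 t=0,i=7
  .#.##|.  b11=0 t=3,i=5
  .#.#.|#  b10=1 t=5,i=3
  .#..#|#  b9=1 t=2,i=4
  .#...|.  b8=0 t=0,i=1
  ..###|#  b7=1 t=2,i=6
  ..##.|#  b6=1 t=0,i=6
  ..#.#|.  b5=0 t=4,i=7
  ..#..|#  b4=1 t=0,i=0
  ...##|.  b3=0 t=0,i=5
  ...#.|#  b2=1 t=0,i=10
  ....#|.  b1=0 t=0,i=4
  .....|#  b0=1 t=0,i=3
  bits 00111100001000111111011011010101 = 1008989909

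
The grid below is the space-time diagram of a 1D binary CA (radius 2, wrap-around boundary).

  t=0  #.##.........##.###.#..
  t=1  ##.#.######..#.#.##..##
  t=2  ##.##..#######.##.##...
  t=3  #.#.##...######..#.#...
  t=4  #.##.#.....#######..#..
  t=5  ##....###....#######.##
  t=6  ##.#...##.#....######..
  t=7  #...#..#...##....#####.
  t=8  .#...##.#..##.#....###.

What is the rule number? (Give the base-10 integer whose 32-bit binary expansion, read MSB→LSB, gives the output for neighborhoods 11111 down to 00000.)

  nb #####: next=#  (t=1,i=7, bit31=1)
  nb ####.: next=#  (t=1,i=0, bit30=1)
  nb ###.#: next=#  (t=0,i=18, bit29=1)
  nb ###..: next=#  (t=1,i=10, bit28=1)
  nb ##.##: next=#  (t=0,i=15, bit27=1)
  nb ##.#.: next=.  (t=0,i=19, bit26=0)
  nb ##..#: next=#  (t=1,i=11, bit25=1)
  nb ##...: next=.  (t=0,i=4, bit24=0)
  nb #.###: next=.  (t=0,i=16, bit23=0)
  nb #.##.: next=.  (t=0,i=2, bit22=0)
  nb #.#.#: next=#  (t=1,i=3, bit21=1)
  nb #.#..: next=.  (t=0,i=20, bit20=0)
  nb #..##: next=.  (t=1,i=20, bit19=0)
  nb #..#.: next=#  (t=0,i=22, bit18=1)
  nb #...#: next=.  (t=2,i=21, bit17=0)
  nb #....: next=#  (t=0,i=5, bit16=1)
  nb .####: next=.  (t=1,i=6, bit15=0)
  nb .###.: next=#  (t=0,i=17, bit14=1)
  nb .##.#: next=.  (t=0,i=14, bit13=0)
  nb .##..: next=#  (t=0,i=3, bit12=1)
  nb .#.##: next=#  (t=0,i=1, bit11=1)
  nb .#.#.: next=.  (t=1,i=14, bit10=0)
  nb .#..#: next=#  (t=0,i=21, bit9=1)
  nb .#...: next=#  (t=3,i=20, bit8=1)
  nb ..###: next=.  (t=1,i=21, bit7=0)
  nb ..##.: next=#  (t=0,i=13, bit6=1)
  nb ..#.#: next=#  (t=0,i=0, bit5=1)
  nb ..#..: next=.  (t=4,i=20, bit4=0)
  nb ...##: next=.  (t=0,i=12, bit3=0)
  nb ...#.: next=.  (t=3,i=22, bit2=0)
  nb ....#: next=.  (t=0,i=11, bit1=0)
  nb .....: next=#  (t=0,i=6, bit0=1)
  bits 11111010001001010101101101100001 = 4196752225

4196752225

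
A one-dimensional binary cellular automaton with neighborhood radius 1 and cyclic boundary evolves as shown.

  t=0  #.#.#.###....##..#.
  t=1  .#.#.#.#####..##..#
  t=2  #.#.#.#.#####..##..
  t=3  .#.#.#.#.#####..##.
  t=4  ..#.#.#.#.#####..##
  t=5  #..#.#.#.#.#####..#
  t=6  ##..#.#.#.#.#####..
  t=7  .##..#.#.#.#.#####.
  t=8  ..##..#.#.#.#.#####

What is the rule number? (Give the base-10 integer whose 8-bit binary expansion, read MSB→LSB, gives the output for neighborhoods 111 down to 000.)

241

  nb ###: next=#  (t=0,i=7, bit7=1)
  nb ##.: next=#  (t=0,i=8, bit6=1)
  nb #.#: next=#  (t=0,i=1, bit5=1)
  nb #..: next=#  (t=0,i=9, bit4=1)
  nb .##: next=.  (t=0,i=6, bit3=0)
  nb .#.: next=.  (t=0,i=0, bit2=0)
  nb ..#: next=.  (t=0,i=12, bit1=0)
  nb ...: next=#  (t=0,i=10, bit0=1)
  bits 11110001 = 241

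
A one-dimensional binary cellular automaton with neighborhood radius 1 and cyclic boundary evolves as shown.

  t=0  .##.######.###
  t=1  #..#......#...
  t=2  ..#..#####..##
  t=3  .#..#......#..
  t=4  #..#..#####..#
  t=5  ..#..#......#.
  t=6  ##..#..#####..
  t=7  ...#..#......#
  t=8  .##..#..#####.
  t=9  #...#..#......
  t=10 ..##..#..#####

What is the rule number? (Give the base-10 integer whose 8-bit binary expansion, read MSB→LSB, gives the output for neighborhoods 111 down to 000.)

  [7] ### => .  t=0,i=5
  [6] ##. => .  t=0,i=2
  [5] #.# => #  t=0,i=0
  [4] #.. => .  t=1,i=1
  [3] .## => .  t=0,i=1
  [2] .#. => .  t=1,i=0
  [1] ..# => #  t=1,i=2
  [0] ... => #  t=1,i=5
  bits 00100011 = 35

35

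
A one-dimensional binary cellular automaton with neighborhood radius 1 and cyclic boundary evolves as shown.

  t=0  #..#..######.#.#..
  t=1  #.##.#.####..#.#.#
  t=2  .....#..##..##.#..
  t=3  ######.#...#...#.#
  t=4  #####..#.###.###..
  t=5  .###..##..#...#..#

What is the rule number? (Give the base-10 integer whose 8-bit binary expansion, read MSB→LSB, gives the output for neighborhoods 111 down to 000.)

135

  [7] ### => #  t=0,i=7
  [6] ##. => .  t=0,i=11
  [5] #.# => .  t=0,i=12
  [4] #.. => .  t=0,i=1
  [3] .## => .  t=0,i=6
  [2] .#. => #  t=0,i=0
  [1] ..# => #  t=0,i=2
  [0] ... => #  t=2,i=0
  bits 10000111 = 135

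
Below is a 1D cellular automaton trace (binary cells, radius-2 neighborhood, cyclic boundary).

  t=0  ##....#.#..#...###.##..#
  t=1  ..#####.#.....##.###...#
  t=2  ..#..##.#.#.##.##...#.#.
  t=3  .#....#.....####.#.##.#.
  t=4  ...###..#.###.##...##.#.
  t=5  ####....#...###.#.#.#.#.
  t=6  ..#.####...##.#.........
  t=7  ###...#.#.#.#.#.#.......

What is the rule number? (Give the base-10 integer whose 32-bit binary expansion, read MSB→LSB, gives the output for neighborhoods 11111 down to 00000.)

  nb #####: next=.  (t=1,i=4, bit31=0)
  nb ####.: next=#  (t=1,i=5, bit30=1)
  nb ###.#: next=#  (t=0,i=17, bit29=1)
  nb ###..: next=.  (t=0,i=1, bit28=0)
  nb ##.##: next=#  (t=0,i=18, bit27=1)
  nb ##.#.: next=.  (t=1,i=7, bit26=0)
  nb ##..#: next=.  (t=0,i=21, bit25=0)
  nb ##...: next=#  (t=0,i=2, bit24=1)
  nb #.###: next=.  (t=1,i=17, bit23=0)
  nb #.##.: next=#  (t=0,i=19, bit22=1)
  nb #.#.#: next=.  (t=2,i=8, bit21=0)
  nb #.#..: next=#  (t=0,i=8, bit20=1)
  nb #..##: next=.  (t=0,i=22, bit19=0)
  nb #..#.: next=.  (t=0,i=10, bit18=0)
  nb #...#: next=.  (t=0,i=13, bit17=0)
  nb #....: next=#  (t=0,i=3, bit16=1)
  nb .####: next=.  (t=1,i=3, bit15=0)
  nb .###.: next=.  (t=0,i=0, bit14=0)
  nb .##.#: next=#  (t=1,i=15, bit13=1)
  nb .##..: next=.  (t=0,i=20, bit12=0)
  nb .#.##: next=.  (t=2,i=11, bit11=0)
  nb .#.#.: next=.  (t=0,i=7, bit10=0)
  nb .#..#: next=.  (t=0,i=9, bit9=0)
  nb .#...: next=.  (t=0,i=12, bit8=0)
  nb ..###: next=#  (t=0,i=15, bit7=1)
  nb ..##.: next=.  (t=1,i=14, bit6=0)
  nb ..#.#: next=#  (t=0,i=6, bit5=1)
  nb ..#..: next=.  (t=0,i=11, bit4=0)
  nb ...##: next=#  (t=0,i=14, bit3=1)
  nb ...#.: next=#  (t=0,i=5, bit2=1)
  nb ....#: next=#  (t=0,i=4, bit1=1)
  nb .....: next=.  (t=1,i=11, bit0=0)
  bits 01101001010100010010000010101110 = 1766924462

1766924462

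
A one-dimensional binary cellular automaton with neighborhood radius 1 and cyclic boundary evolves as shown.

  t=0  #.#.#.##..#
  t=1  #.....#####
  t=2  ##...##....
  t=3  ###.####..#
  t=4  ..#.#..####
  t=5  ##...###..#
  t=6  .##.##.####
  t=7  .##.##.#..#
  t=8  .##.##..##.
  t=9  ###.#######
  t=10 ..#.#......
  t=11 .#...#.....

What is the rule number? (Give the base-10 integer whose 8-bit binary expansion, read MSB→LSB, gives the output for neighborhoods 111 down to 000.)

  ###|.  b7=0 t=1,i=7
  ##.|#  b6=1 t=0,i=0
  #.#|.  b5=0 t=0,i=1
  #..|#  b4=1 t=0,i=8
  .##|#  b3=1 t=0,i=6
  .#.|.  b2=0 t=0,i=2
  ..#|#  b1=1 t=0,i=9
  ...|.  b0=0 t=1,i=2
  bits 01011010 = 90

90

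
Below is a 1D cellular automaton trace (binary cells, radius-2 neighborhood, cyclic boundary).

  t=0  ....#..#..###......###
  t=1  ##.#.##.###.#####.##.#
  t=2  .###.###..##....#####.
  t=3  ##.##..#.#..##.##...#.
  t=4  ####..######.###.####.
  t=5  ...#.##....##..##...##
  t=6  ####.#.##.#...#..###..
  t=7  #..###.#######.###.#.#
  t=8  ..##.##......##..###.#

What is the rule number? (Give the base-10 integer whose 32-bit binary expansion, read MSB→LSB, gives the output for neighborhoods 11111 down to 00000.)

  ##### -> .   bit 31 = 0  t=1,i=14
  ####. -> .   bit 30 = 0  t=1,i=15
  ###.# -> #   bit 29 = 1  t=1,i=1
  ###.. -> #   bit 28 = 1  t=0,i=12
  ##.## -> #   bit 27 = 1  t=1,i=7
  ##.#. -> #   bit 26 = 1  t=1,i=2
  ##..# -> .   bit 25 = 0  t=2,i=8
  ##... -> #   bit 24 = 1  t=0,i=0
  #.### -> .   bit 23 = 0  t=1,i=8
  #.##. -> #   bit 22 = 1  t=1,i=5
  #.#.# -> #   bit 21 = 1  t=1,i=3
  #.#.. -> #   bit 20 = 1  t=3,i=9
  #..## -> #   bit 19 = 1  t=0,i=9
  #..#. -> #   bit 18 = 1  t=0,i=6
  #...# -> #   bit 17 = 1  t=3,i=18
  #.... -> #   bit 16 = 1  t=0,i=1
  .#### -> .   bit 15 = 0  t=1,i=13
  .###. -> .   bit 14 = 0  t=0,i=11
  .##.# -> #   bit 13 = 1  t=1,i=6
  .##.. -> .   bit 12 = 0  t=2,i=11
  .#.## -> .   bit 11 = 0  t=1,i=4
  .#.#. -> #   bit 10 = 1  t=3,i=8
  .#..# -> #   bit 9 = 1  t=0,i=5
  .#... -> #   bit 8 = 1  t=6,i=11
  ..### -> #   bit 7 = 1  t=0,i=10
  ..##. -> .   bit 6 = 0  t=2,i=10
  ..#.# -> #   bit 5 = 1  t=3,i=7
  ..#.. -> .   bit 4 = 0  t=0,i=4
  ...## -> #   bit 3 = 1  t=0,i=18
  ...#. -> #   bit 2 = 1  t=0,i=3
  ....# -> .   bit 1 = 0  t=0,i=2
  ..... -> #   bit 0 = 1  t=0,i=15
  bits 00111101011111110010011110101101 = 1031743405

1031743405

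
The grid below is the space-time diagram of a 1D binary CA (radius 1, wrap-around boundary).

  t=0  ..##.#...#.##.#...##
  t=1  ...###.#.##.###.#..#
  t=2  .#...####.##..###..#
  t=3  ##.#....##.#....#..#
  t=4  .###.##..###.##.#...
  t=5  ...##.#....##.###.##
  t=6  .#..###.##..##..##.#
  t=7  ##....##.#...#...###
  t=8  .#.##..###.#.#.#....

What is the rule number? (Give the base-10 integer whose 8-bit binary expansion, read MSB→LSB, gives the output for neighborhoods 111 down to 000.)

101

  [7] ### => .  t=1,i=4
  [6] ##. => #  t=0,i=3
  [5] #.# => #  t=0,i=4
  [4] #.. => .  t=0,i=0
  [3] .## => .  t=0,i=2
  [2] .#. => #  t=0,i=5
  [1] ..# => .  t=0,i=1
  [0] ... => #  t=0,i=7
  bits 01100101 = 101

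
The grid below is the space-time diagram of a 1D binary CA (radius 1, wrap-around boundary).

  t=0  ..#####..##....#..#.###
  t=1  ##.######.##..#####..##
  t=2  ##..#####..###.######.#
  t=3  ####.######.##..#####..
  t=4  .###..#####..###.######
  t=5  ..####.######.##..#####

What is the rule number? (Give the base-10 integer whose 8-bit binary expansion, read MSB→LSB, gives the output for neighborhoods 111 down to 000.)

214

  ### -> #   bit 7 = 1  t=0,i=3
  ##. -> #   bit 6 = 1  t=0,i=6
  #.# -> .   bit 5 = 0  t=0,i=19
  #.. -> #   bit 4 = 1  t=0,i=0
  .## -> .   bit 3 = 0  t=0,i=2
  .#. -> #   bit 2 = 1  t=0,i=15
  ..# -> #   bit 1 = 1  t=0,i=1
  ... -> .   bit 0 = 0  t=0,i=12
  bits 11010110 = 214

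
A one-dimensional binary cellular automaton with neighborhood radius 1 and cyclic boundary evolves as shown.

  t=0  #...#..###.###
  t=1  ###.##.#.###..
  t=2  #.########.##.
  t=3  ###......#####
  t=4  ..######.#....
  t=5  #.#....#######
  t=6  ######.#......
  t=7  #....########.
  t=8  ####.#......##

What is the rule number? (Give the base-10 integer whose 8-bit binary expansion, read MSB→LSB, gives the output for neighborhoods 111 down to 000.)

125

  nb ###: next=.  (t=0,i=8, bit7=0)
  nb ##.: next=#  (t=0,i=0, bit6=1)
  nb #.#: next=#  (t=0,i=10, bit5=1)
  nb #..: next=#  (t=0,i=1, bit4=1)
  nb .##: next=#  (t=0,i=7, bit3=1)
  nb .#.: next=#  (t=0,i=4, bit2=1)
  nb ..#: next=.  (t=0,i=3, bit1=0)
  nb ...: next=#  (t=0,i=2, bit0=1)
  bits 01111101 = 125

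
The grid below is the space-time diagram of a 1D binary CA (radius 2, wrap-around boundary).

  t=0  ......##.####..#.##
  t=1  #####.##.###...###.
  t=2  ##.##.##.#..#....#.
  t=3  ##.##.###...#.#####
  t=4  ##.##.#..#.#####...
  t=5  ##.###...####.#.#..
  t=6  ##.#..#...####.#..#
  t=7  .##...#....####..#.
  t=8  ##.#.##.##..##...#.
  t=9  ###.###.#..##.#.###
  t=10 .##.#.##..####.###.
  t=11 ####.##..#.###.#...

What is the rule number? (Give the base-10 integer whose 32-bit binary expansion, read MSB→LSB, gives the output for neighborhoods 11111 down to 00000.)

1707715703

  nb #####: next=.  (t=1,i=2, bit31=0)
  nb ####.: next=#  (t=0,i=11, bit30=1)
  nb ###.#: next=#  (t=1,i=4, bit29=1)
  nb ###..: next=.  (t=0,i=12, bit28=0)
  nb ##.##: next=.  (t=0,i=8, bit27=0)
  nb ##.#.: next=#  (t=2,i=8, bit26=1)
  nb ##..#: next=.  (t=0,i=13, bit25=0)
  nb ##...: next=#  (t=0,i=0, bit24=1)
  nb #.###: next=#  (t=0,i=9, bit23=1)
  nb #.##.: next=#  (t=0,i=17, bit22=1)
  nb #.#.#: next=.  (t=5,i=14, bit21=0)
  nb #.#..: next=.  (t=2,i=9, bit20=0)
  nb #..##: next=#  (t=5,i=18, bit19=1)
  nb #..#.: next=.  (t=0,i=14, bit18=0)
  nb #...#: next=.  (t=1,i=13, bit17=0)
  nb #....: next=#  (t=0,i=1, bit16=1)
  nb .####: next=#  (t=0,i=10, bit15=1)
  nb .###.: next=.  (t=1,i=10, bit14=0)
  nb .##.#: next=#  (t=0,i=7, bit13=1)
  nb .##..: next=.  (t=0,i=18, bit12=0)
  nb .#.##: next=#  (t=0,i=16, bit11=1)
  nb .#.#.: next=#  (t=5,i=15, bit10=1)
  nb .#..#: next=.  (t=2,i=10, bit9=0)
  nb .#...: next=.  (t=2,i=13, bit8=0)
  nb ..###: next=.  (t=1,i=15, bit7=0)
  nb ..##.: next=#  (t=0,i=6, bit6=1)
  nb ..#.#: next=#  (t=0,i=15, bit5=1)
  nb ..#..: next=#  (t=2,i=12, bit4=1)
  nb ...##: next=.  (t=0,i=5, bit3=0)
  nb ...#.: next=#  (t=2,i=16, bit2=1)
  nb ....#: next=#  (t=0,i=4, bit1=1)
  nb .....: next=#  (t=0,i=2, bit0=1)
  bits 01100101110010011010110001110111 = 1707715703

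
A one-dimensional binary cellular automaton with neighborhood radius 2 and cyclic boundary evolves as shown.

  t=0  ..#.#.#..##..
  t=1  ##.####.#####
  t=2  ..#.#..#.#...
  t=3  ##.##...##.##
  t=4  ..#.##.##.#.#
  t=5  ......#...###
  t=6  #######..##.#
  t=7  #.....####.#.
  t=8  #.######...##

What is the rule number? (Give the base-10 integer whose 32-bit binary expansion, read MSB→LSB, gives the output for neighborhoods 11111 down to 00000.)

  ##### -> .   bit 31 = 0  t=1,i=10
  ####. -> .   bit 30 = 0  t=1,i=0
  ###.# -> .   bit 29 = 0  t=1,i=1
  ###.. -> #   bit 28 = 1  t=5,i=12
  ##.## -> #   bit 27 = 1  t=1,i=2
  ##.#. -> .   bit 26 = 0  t=4,i=9
  ##..# -> #   bit 25 = 1  t=6,i=7
  ##... -> #   bit 24 = 1  t=0,i=11
  #.### -> .   bit 23 = 0  t=1,i=3
  #.##. -> .   bit 22 = 0  t=3,i=3
  #.#.# -> #   bit 21 = 1  t=0,i=4
  #.#.. -> #   bit 20 = 1  t=0,i=6
  #..## -> #   bit 19 = 1  t=0,i=8
  #..#. -> .   bit 18 = 0  t=2,i=6
  #...# -> .   bit 17 = 0  t=3,i=6
  #.... -> #   bit 16 = 1  t=0,i=12
  .#### -> #   bit 15 = 1  t=1,i=4
  .###. -> .   bit 14 = 0  t=5,i=11
  .##.# -> .   bit 13 = 0  t=3,i=9
  .##.. -> #   bit 12 = 1  t=0,i=10
  .#.## -> .   bit 11 = 0  t=4,i=3
  .#.#. -> #   bit 10 = 1  t=0,i=3
  .#..# -> .   bit 9 = 0  t=0,i=7
  .#... -> .   bit 8 = 0  t=2,i=10
  ..### -> #   bit 7 = 1  t=5,i=10
  ..##. -> #   bit 6 = 1  t=0,i=9
  ..#.# -> .   bit 5 = 0  t=0,i=2
  ..#.. -> #   bit 4 = 1  t=5,i=6
  ...## -> #   bit 3 = 1  t=3,i=7
  ...#. -> #   bit 2 = 1  t=0,i=1
  ....# -> #   bit 1 = 1  t=0,i=0
  ..... -> #   bit 0 = 1  t=2,i=12
  bits 00011011001110011001010011011111 = 456758495

456758495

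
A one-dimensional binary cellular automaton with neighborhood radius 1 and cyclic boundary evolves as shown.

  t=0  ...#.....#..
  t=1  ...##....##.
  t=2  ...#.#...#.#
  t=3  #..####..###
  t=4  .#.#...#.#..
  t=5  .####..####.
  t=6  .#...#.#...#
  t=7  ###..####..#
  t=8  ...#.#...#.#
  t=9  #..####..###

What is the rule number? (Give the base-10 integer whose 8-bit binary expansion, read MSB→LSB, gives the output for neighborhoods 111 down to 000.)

60

  [7] ### => .  t=3,i=4
  [6] ##. => .  t=1,i=4
  [5] #.# => #  t=2,i=4
  [4] #.. => #  t=0,i=4
  [3] .## => #  t=1,i=3
  [2] .#. => #  t=0,i=3
  [1] ..# => .  t=0,i=2
  [0] ... => .  t=0,i=0
  bits 00111100 = 60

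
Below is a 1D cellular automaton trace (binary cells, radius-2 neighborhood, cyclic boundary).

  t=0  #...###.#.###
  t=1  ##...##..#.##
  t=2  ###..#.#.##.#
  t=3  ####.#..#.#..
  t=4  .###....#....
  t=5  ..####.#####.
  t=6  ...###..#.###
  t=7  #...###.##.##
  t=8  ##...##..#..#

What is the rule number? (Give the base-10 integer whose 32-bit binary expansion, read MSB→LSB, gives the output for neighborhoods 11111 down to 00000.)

  #####|.  b31=0 t=5,i=9
  ####.|#  b30=1 t=0,i=12
  ###.#|#  b29=1 t=0,i=6
  ###..|#  b28=1 t=0,i=0
  ##.##|.  b27=0 t=2,i=11
  ##.#.|.  b26=0 t=0,i=7
  ##..#|#  b25=1 t=1,i=7
  ##...|#  b24=1 t=0,i=1
  #.###|.  b23=0 t=0,i=10
  #.##.|.  b22=0 t=2,i=9
  #.#.#|.  b21=0 t=0,i=8
  #.#..|.  b20=0 t=3,i=5
  #..##|.  b19=0 t=3,i=12
  #..#.|.  b18=0 t=1,i=8
  #...#|.  b17=0 t=0,i=2
  #....|#  b16=1 t=4,i=5
  .####|#  b15=1 t=0,i=11
  .###.|#  b14=1 t=0,i=5
  .##.#|#  b13=1 t=2,i=10
  .##..|.  b12=0 t=1,i=6
  .#.##|#  b11=1 t=0,i=9
  .#.#.|.  b10=0 t=2,i=6
  .#..#|.  b9=0 t=3,i=6
  .#...|#  b8=1 t=4,i=9
  ..###|.  b7=0 t=0,i=4
  ..##.|#  b6=1 t=1,i=5
  ..#.#|#  b5=1 t=1,i=9
  ..#..|#  b4=1 t=4,i=8
  ...##|.  b3=0 t=0,i=3
  ...#.|#  b2=1 t=4,i=7
  ....#|.  b1=0 t=4,i=6
  .....|#  b0=1 t=4,i=11
  bits 01110011000000011110100101110101 = 1929505141

1929505141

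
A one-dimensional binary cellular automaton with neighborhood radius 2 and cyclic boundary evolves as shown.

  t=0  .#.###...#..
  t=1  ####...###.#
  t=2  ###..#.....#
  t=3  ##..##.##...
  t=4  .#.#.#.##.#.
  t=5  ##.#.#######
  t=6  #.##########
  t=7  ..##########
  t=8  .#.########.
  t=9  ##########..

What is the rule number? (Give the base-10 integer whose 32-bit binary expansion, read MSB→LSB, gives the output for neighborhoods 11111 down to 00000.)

  #####|#  b31=1 t=1,i=1
  ####.|#  b30=1 t=1,i=2
  ###.#|.  b29=0 t=1,i=9
  ###..|.  b28=0 t=0,i=5
  ##.##|.  b27=0 t=1,i=10
  ##.#.|#  b26=1 t=4,i=9
  ##..#|.  b25=0 t=2,i=3
  ##...|.  b24=0 t=0,i=6
  #.###|#  b23=1 t=0,i=3
  #.##.|#  b22=1 t=3,i=7
  #.#.#|#  b21=1 t=4,i=3
  #.#..|#  b20=1 t=4,i=10
  #..##|#  b19=1 t=3,i=3
  #..#.|#  b18=1 t=2,i=4
  #...#|#  b17=1 t=0,i=7
  #....|#  b16=1 t=2,i=7
  .####|#  b15=1 t=1,i=0
  .###.|.  b14=0 t=0,i=4
  .##.#|#  b13=1 t=3,i=5
  .##..|#  b12=1 t=3,i=1
  .#.##|#  b11=1 t=0,i=2
  .#.#.|.  b10=0 t=4,i=2
  .#..#|#  b9=1 t=4,i=11
  .#...|.  b8=0 t=0,i=10
  ..###|.  b7=0 t=1,i=7
  ..##.|.  b6=0 t=3,i=0
  ..#.#|#  b5=1 t=0,i=1
  ..#..|#  b4=1 t=0,i=9
  ...##|.  b3=0 t=1,i=6
  ...#.|#  b2=1 t=0,i=0
  ....#|.  b1=0 t=2,i=9
  .....|#  b0=1 t=2,i=8
  bits 11000100111111111011101000110101 = 3305093685

3305093685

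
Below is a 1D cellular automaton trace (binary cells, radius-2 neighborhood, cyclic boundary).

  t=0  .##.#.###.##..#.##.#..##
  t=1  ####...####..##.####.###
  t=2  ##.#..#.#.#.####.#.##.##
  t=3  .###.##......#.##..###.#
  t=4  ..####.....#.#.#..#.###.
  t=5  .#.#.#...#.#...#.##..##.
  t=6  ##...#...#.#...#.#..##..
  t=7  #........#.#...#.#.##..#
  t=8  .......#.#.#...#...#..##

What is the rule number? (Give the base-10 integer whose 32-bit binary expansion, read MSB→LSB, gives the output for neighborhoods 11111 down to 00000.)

3160203370

  #####|#  b31=1 t=1,i=0
  ####.|.  b30=0 t=1,i=2
  ###.#|#  b29=1 t=0,i=8
  ###..|#  b28=1 t=1,i=3
  ##.##|#  b27=1 t=0,i=0
  ##.#.|#  b26=1 t=0,i=3
  ##..#|.  b25=0 t=0,i=12
  ##...|.  b24=0 t=1,i=4
  #.###|.  b23=0 t=0,i=6
  #.##.|#  b22=1 t=0,i=1
  #.#.#|.  b21=0 t=0,i=4
  #.#..|#  b20=1 t=0,i=19
  #..##|#  b19=1 t=0,i=21
  #..#.|#  b18=1 t=0,i=13
  #...#|.  b17=0 t=1,i=5
  #....|.  b16=0 t=3,i=8
  .####|#  b15=1 t=1,i=8
  .###.|#  b14=1 t=0,i=7
  .##.#|#  b13=1 t=0,i=2
  .##..|.  b12=0 t=0,i=11
  .#.##|.  b11=0 t=0,i=5
  .#.#.|.  b10=0 t=2,i=7
  .#..#|.  b9=0 t=0,i=20
  .#...|.  b8=0 t=5,i=6
  ..###|.  b7=0 t=1,i=7
  ..##.|#  b6=1 t=0,i=22
  ..#.#|#  b5=1 t=0,i=14
  ..#..|.  b4=0 t=6,i=5
  ...##|#  b3=1 t=1,i=6
  ...#.|.  b2=0 t=3,i=12
  ....#|#  b1=1 t=3,i=11
  .....|.  b0=0 t=3,i=9
  bits 10111100010111001110000001101010 = 3160203370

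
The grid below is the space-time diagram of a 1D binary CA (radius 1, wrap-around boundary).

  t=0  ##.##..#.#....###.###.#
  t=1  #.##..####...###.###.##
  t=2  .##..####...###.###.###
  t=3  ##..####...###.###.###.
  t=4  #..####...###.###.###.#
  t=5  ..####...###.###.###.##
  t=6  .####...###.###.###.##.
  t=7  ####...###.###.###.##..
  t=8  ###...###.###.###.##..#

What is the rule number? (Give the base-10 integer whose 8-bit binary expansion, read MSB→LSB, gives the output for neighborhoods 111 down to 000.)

  ### -> #   bit 7 = 1  t=0,i=0
  ##. -> .   bit 6 = 0  t=0,i=1
  #.# -> #   bit 5 = 1  t=0,i=2
  #.. -> .   bit 4 = 0  t=0,i=5
  .## -> #   bit 3 = 1  t=0,i=3
  .#. -> #   bit 2 = 1  t=0,i=7
  ..# -> #   bit 1 = 1  t=0,i=6
  ... -> .   bit 0 = 0  t=0,i=11
  bits 10101110 = 174

174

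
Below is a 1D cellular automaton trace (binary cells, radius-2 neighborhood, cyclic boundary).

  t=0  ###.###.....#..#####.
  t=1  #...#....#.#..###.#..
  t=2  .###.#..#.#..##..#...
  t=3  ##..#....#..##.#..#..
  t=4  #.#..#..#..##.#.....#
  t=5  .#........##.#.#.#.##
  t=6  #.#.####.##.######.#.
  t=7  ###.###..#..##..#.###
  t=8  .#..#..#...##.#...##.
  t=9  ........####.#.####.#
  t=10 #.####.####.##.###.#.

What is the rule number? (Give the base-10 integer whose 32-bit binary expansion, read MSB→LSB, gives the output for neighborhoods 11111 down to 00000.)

  [31] ##### => .  t=0,i=17
  [30] ####. => #  t=0,i=18
  [29] ###.# => .  t=0,i=2
  [28] ###.. => .  t=0,i=6
  [27] ##.## => .  t=0,i=3
  [26] ##.#. => #  t=1,i=17
  [25] ##..# => #  t=2,i=15
  [24] ##... => .  t=0,i=7
  [23] #.### => #  t=0,i=0
  [22] #.##. => #  t=5,i=19
  [21] #.#.# => #  t=5,i=13
  [20] #.#.. => .  t=1,i=11
  [19] #..## => #  t=0,i=14
  [18] #..#. => .  t=1,i=20
  [17] #...# => #  t=1,i=2
  [16] #.... => .  t=0,i=8
  [15] .#### => #  t=0,i=16
  [14] .###. => .  t=0,i=1
  [13] .##.# => .  t=3,i=13
  [12] .##.. => .  t=2,i=14
  [11] .#.## => .  t=5,i=18
  [10] .#.#. => #  t=1,i=10
  [9] .#..# => .  t=0,i=13
  [8] .#... => #  t=1,i=1
  [7] ..### => #  t=0,i=15
  [6] ..##. => #  t=2,i=13
  [5] ..#.# => .  t=1,i=9
  [4] ..#.. => .  t=0,i=12
  [3] ...## => #  t=2,i=0
  [2] ...#. => #  t=0,i=11
  [1] ....# => .  t=0,i=10
  [0] ..... => #  t=0,i=9
  bits 01000110111010101000010111001101 = 1189774797

1189774797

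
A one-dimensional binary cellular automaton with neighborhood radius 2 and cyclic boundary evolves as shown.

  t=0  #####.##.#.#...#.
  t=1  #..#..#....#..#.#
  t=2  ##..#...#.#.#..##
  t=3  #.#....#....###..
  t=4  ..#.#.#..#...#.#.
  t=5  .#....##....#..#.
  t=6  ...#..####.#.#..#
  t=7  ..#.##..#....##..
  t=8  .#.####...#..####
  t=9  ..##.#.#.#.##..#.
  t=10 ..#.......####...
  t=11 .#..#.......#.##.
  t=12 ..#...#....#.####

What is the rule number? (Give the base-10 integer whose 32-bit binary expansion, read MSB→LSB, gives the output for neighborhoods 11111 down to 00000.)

  ##### -> .   bit 31 = 0  t=0,i=2
  ####. -> #   bit 30 = 1  t=0,i=3
  ###.# -> .   bit 29 = 0  t=0,i=4
  ###.. -> .   bit 28 = 0  t=2,i=1
  ##.## -> .   bit 27 = 0  t=0,i=5
  ##.#. -> .   bit 26 = 0  t=0,i=8
  ##..# -> #   bit 25 = 1  t=1,i=1
  ##... -> #   bit 24 = 1  t=5,i=8
  #.### -> #   bit 23 = 1  t=0,i=0
  #.##. -> #   bit 22 = 1  t=0,i=6
  #.#.# -> .   bit 21 = 0  t=0,i=9
  #.#.. -> #   bit 20 = 1  t=0,i=11
  #..## -> #   bit 19 = 1  t=2,i=14
  #..#. -> .   bit 18 = 0  t=1,i=2
  #...# -> .   bit 17 = 0  t=0,i=13
  #.... -> #   bit 16 = 1  t=1,i=8
  .#### -> .   bit 15 = 0  t=0,i=1
  .###. -> #   bit 14 = 1  t=3,i=13
  .##.# -> .   bit 13 = 0  t=0,i=7
  .##.. -> #   bit 12 = 1  t=1,i=0
  .#.## -> #   bit 11 = 1  t=0,i=16
  .#.#. -> .   bit 10 = 0  t=0,i=10
  .#..# -> #   bit 9 = 1  t=1,i=4
  .#... -> .   bit 8 = 0  t=0,i=12
  ..### -> .   bit 7 = 0  t=2,i=15
  ..##. -> #   bit 6 = 1  t=5,i=6
  ..#.# -> .   bit 5 = 0  t=0,i=15
  ..#.. -> .   bit 4 = 0  t=1,i=3
  ...## -> .   bit 3 = 0  t=3,i=11
  ...#. -> #   bit 2 = 1  t=0,i=14
  ....# -> .   bit 1 = 0  t=1,i=9
  ..... -> .   bit 0 = 0  t=10,i=5
  bits 01000011110110010101101001000100 = 1138317892

1138317892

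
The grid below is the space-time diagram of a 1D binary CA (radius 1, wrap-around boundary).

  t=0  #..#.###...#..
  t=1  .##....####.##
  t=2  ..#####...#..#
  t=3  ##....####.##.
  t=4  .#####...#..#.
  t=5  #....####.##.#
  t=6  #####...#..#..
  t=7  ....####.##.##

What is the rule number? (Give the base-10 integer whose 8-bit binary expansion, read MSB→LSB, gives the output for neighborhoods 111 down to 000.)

  ###|.  b7=0 t=0,i=6
  ##.|#  b6=1 t=0,i=7
  #.#|.  b5=0 t=0,i=4
  #..|#  b4=1 t=0,i=1
  .##|.  b3=0 t=0,i=5
  .#.|.  b2=0 t=0,i=0
  ..#|#  b1=1 t=0,i=2
  ...|#  b0=1 t=0,i=9
  bits 01010011 = 83

83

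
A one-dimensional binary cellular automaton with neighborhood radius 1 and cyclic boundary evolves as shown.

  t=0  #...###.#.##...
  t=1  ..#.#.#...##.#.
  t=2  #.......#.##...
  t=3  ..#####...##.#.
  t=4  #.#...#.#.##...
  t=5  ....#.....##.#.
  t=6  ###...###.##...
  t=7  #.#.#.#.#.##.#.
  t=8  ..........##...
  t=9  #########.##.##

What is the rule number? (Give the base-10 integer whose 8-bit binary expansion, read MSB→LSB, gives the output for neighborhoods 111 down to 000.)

  ###|.  b7=0 t=0,i=5
  ##.|#  b6=1 t=0,i=6
  #.#|.  b5=0 t=0,i=7
  #..|.  b4=0 t=0,i=1
  .##|#  b3=1 t=0,i=4
  .#.|.  b2=0 t=0,i=0
  ..#|.  b1=0 t=0,i=3
  ...|#  b0=1 t=0,i=2
  bits 01001001 = 73

73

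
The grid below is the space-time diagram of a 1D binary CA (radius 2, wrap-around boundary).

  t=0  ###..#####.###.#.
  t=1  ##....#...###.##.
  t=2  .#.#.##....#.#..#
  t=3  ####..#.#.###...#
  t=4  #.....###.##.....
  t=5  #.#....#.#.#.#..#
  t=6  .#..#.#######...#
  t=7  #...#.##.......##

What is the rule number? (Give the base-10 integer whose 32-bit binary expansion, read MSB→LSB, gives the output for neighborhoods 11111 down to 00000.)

  nb #####: next=.  (t=0,i=7, bit31=0)
  nb ####.: next=.  (t=0,i=8, bit30=0)
  nb ###.#: next=.  (t=0,i=9, bit29=0)
  nb ###..: next=.  (t=0,i=2, bit28=0)
  nb ##.##: next=#  (t=0,i=10, bit27=1)
  nb ##.#.: next=#  (t=0,i=14, bit26=1)
  nb ##..#: next=.  (t=0,i=3, bit25=0)
  nb ##...: next=.  (t=1,i=2, bit24=0)
  nb #.###: next=#  (t=0,i=0, bit23=1)
  nb #.##.: next=.  (t=1,i=0, bit22=0)
  nb #.#.#: next=#  (t=0,i=15, bit21=1)
  nb #.#..: next=.  (t=2,i=13, bit20=0)
  nb #..##: next=.  (t=0,i=4, bit19=0)
  nb #..#.: next=.  (t=2,i=15, bit18=0)
  nb #...#: next=.  (t=1,i=8, bit17=0)
  nb #....: next=#  (t=1,i=3, bit16=1)
  nb .####: next=#  (t=0,i=6, bit15=1)
  nb .###.: next=#  (t=0,i=1, bit14=1)
  nb .##.#: next=.  (t=1,i=15, bit13=0)
  nb .##..: next=#  (t=1,i=1, bit12=1)
  nb .#.##: next=.  (t=0,i=16, bit11=0)
  nb .#.#.: next=#  (t=2,i=0, bit10=1)
  nb .#..#: next=.  (t=2,i=14, bit9=0)
  nb .#...: next=.  (t=1,i=7, bit8=0)
  nb ..###: next=.  (t=0,i=5, bit7=0)
  nb ..##.: next=#  (t=5,i=16, bit6=1)
  nb ..#.#: next=#  (t=2,i=11, bit5=1)
  nb ..#..: next=#  (t=1,i=6, bit4=1)
  nb ...##: next=.  (t=1,i=9, bit3=0)
  nb ...#.: next=#  (t=1,i=5, bit2=1)
  nb ....#: next=.  (t=1,i=4, bit1=0)
  nb .....: next=.  (t=4,i=3, bit0=0)
  bits 00001100101000011101010001110100 = 211932276

211932276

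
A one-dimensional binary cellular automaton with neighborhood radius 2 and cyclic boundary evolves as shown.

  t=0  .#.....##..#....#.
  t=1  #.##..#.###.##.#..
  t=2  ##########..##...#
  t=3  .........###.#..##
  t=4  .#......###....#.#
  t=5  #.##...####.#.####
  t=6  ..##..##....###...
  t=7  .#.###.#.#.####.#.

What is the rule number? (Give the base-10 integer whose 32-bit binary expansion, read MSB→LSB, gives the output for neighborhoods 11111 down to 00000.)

317554092

  #####|.  b31=0 t=2,i=1
  ####.|.  b30=0 t=2,i=8
  ###.#|.  b29=0 t=1,i=10
  ###..|#  b28=1 t=2,i=9
  ##.##|.  b27=0 t=1,i=11
  ##.#.|.  b26=0 t=1,i=14
  ##..#|#  b25=1 t=0,i=9
  ##...|.  b24=0 t=2,i=14
  #.###|#  b23=1 t=1,i=8
  #.##.|#  b22=1 t=1,i=2
  #.#.#|#  b21=1 t=4,i=17
  #.#..|.  b20=0 t=1,i=15
  #..##|#  b19=1 t=2,i=11
  #..#.|#  b18=1 t=0,i=0
  #...#|.  b17=0 t=2,i=15
  #....|#  b16=1 t=0,i=3
  .####|.  b15=0 t=2,i=0
  .###.|#  b14=1 t=1,i=9
  .##.#|#  b13=1 t=1,i=13
  .##..|#  b12=1 t=0,i=8
  .#.##|#  b11=1 t=1,i=1
  .#.#.|#  b10=1 t=4,i=0
  .#..#|.  b9=0 t=0,i=17
  .#...|#  b8=1 t=0,i=2
  ..###|#  b7=1 t=2,i=17
  ..##.|.  b6=0 t=0,i=7
  ..#.#|#  b5=1 t=1,i=0
  ..#..|.  b4=0 t=0,i=1
  ...##|#  b3=1 t=0,i=6
  ...#.|#  b2=1 t=0,i=15
  ....#|.  b1=0 t=0,i=5
  .....|.  b0=0 t=0,i=4
  bits 00010010111011010111110110101100 = 317554092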